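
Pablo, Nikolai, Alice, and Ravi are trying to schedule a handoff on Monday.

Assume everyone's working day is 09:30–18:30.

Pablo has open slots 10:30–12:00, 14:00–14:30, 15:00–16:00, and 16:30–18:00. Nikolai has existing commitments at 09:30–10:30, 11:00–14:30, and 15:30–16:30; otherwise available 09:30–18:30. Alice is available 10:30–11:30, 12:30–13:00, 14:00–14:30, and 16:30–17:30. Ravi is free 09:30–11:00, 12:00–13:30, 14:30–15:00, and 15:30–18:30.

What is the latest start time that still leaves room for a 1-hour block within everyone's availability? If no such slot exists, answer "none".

16:30

Nikolai free within 09:30–18:30: 10:30–11:00, 14:30–15:30, 16:30–18:30.
Pablo ∩ Nikolai: 10:30–11:00, 15:00–15:30, 16:30–18:00.
Pablo ∩ Nikolai ∩ Alice: 10:30–11:00, 16:30–17:30.
Pablo ∩ Nikolai ∩ Alice ∩ Ravi: 10:30–11:00, 16:30–17:30.
Windows ≥ 60 min: 16:30–17:30.
Latest start in the last window 16:30–17:30 is 17:30 − 60 min = 16:30.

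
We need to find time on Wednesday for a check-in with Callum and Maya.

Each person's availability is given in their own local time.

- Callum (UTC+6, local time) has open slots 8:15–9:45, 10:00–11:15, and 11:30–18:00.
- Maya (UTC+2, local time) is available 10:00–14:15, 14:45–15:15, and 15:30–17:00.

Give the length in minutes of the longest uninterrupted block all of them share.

Callum → UTC: 02:15–03:45, 04:00–05:15, 05:30–12:00.
Maya → UTC: 08:00–12:15, 12:45–13:15, 13:30–15:00.
Callum ∩ Maya: 08:00–12:00.
Single common window of 240 minutes.

240 minutes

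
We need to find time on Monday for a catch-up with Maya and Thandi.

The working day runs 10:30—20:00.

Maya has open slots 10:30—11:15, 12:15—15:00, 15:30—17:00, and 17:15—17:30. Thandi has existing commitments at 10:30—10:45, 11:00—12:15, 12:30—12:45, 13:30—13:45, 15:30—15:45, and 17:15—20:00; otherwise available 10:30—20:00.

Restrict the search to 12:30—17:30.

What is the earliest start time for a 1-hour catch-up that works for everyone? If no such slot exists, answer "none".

Thandi free within 10:30–20:00: 10:45–11:00, 12:15–12:30, 12:45–13:30, 13:45–15:30, 15:45–17:15.
Maya ∩ Thandi: 10:45–11:00, 12:15–12:30, 12:45–13:30, 13:45–15:00, 15:45–17:00.
Restricted to 12:30–17:30: 12:45–13:30, 13:45–15:00, 15:45–17:00.
Windows ≥ 60 min: 13:45–15:00, 15:45–17:00.
Earliest such window starts at 13:45.

13:45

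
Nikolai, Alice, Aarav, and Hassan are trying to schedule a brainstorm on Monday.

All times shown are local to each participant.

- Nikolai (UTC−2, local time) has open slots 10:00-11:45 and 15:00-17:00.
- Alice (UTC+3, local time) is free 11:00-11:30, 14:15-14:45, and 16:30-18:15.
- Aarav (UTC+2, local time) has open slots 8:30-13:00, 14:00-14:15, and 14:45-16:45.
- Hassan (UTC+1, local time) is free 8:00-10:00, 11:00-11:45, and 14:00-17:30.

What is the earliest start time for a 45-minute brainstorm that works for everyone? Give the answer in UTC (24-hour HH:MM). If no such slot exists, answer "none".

none

Nikolai → UTC: 12:00–13:45, 17:00–19:00.
Alice → UTC: 08:00–08:30, 11:15–11:45, 13:30–15:15.
Aarav → UTC: 06:30–11:00, 12:00–12:15, 12:45–14:45.
Hassan → UTC: 07:00–09:00, 10:00–10:45, 13:00–16:30.
Nikolai ∩ Alice: 13:30–13:45.
Nikolai ∩ Alice ∩ Aarav: 13:30–13:45.
Nikolai ∩ Alice ∩ Aarav ∩ Hassan: 13:30–13:45.
Windows ≥ 45 min: (none).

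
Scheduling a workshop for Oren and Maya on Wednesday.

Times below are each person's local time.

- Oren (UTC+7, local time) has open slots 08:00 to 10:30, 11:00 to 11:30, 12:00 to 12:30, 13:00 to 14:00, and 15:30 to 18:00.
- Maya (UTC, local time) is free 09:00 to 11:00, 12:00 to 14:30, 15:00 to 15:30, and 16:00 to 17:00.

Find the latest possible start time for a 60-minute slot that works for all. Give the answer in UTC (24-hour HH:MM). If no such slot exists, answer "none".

Oren → UTC: 01:00–03:30, 04:00–04:30, 05:00–05:30, 06:00–07:00, 08:30–11:00.
Maya → UTC: 09:00–11:00, 12:00–14:30, 15:00–15:30, 16:00–17:00.
Oren ∩ Maya: 09:00–11:00.
Windows ≥ 60 min: 09:00–11:00.
Latest start in the last window 09:00–11:00 is 11:00 − 60 min = 10:00.

10:00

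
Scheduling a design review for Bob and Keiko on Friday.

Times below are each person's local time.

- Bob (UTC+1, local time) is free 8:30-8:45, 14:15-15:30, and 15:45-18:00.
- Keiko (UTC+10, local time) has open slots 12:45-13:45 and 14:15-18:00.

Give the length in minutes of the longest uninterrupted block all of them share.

Bob → UTC: 07:30–07:45, 13:15–14:30, 14:45–17:00.
Keiko → UTC: 02:45–03:45, 04:15–08:00.
Bob ∩ Keiko: 07:30–07:45.
Single common window of 15 minutes.

15 minutes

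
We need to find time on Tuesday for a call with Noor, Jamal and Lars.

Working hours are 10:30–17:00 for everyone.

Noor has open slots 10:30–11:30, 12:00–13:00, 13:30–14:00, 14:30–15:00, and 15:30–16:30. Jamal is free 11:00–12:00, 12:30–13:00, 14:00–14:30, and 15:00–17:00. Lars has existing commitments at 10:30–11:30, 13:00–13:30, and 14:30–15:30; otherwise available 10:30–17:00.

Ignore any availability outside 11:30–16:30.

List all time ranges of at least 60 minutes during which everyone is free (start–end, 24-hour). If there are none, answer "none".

15:30–16:30

Lars free within 10:30–17:00: 11:30–13:00, 13:30–14:30, 15:30–17:00.
Noor ∩ Jamal: 11:00–11:30, 12:30–13:00, 15:30–16:30.
Noor ∩ Jamal ∩ Lars: 12:30–13:00, 15:30–16:30.
Restricted to 11:30–16:30: 12:30–13:00, 15:30–16:30.
Windows ≥ 60 min: 15:30–16:30.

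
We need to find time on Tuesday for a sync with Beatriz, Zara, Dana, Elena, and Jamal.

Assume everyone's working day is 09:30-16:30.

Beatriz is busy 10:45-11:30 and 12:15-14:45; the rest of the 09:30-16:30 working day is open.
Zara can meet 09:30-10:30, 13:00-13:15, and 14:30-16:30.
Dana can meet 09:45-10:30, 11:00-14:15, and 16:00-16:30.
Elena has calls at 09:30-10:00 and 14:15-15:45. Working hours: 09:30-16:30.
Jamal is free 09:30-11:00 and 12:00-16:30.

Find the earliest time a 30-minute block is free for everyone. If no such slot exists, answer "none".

Beatriz free within 09:30–16:30: 09:30–10:45, 11:30–12:15, 14:45–16:30.
Elena free within 09:30–16:30: 10:00–14:15, 15:45–16:30.
Beatriz ∩ Zara: 09:30–10:30, 14:45–16:30.
Beatriz ∩ Zara ∩ Dana: 09:45–10:30, 16:00–16:30.
Beatriz ∩ Zara ∩ Dana ∩ Elena: 10:00–10:30, 16:00–16:30.
Beatriz ∩ Zara ∩ Dana ∩ Elena ∩ Jamal: 10:00–10:30, 16:00–16:30.
Windows ≥ 30 min: 10:00–10:30, 16:00–16:30.
Earliest such window starts at 10:00.

10:00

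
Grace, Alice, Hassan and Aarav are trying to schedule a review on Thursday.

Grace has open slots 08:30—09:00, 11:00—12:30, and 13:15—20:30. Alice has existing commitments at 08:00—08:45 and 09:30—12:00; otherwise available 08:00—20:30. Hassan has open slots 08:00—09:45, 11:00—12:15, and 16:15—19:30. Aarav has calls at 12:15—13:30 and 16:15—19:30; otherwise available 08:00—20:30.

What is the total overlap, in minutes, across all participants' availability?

Alice free within 08:00–20:30: 08:45–09:30, 12:00–20:30.
Aarav free within 08:00–20:30: 08:00–12:15, 13:30–16:15, 19:30–20:30.
Grace ∩ Alice: 08:45–09:00, 12:00–12:30, 13:15–20:30.
Grace ∩ Alice ∩ Hassan: 08:45–09:00, 12:00–12:15, 16:15–19:30.
Grace ∩ Alice ∩ Hassan ∩ Aarav: 08:45–09:00, 12:00–12:15.
Total common minutes: 15 + 15 = 30.

30 minutes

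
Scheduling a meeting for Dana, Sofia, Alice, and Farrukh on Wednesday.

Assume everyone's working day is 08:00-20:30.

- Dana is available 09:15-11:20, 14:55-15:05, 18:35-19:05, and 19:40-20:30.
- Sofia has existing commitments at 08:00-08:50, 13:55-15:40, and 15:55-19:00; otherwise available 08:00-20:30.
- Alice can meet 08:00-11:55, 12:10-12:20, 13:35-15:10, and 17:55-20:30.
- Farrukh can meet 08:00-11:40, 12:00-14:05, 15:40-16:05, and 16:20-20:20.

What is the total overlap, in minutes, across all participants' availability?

Sofia free within 08:00–20:30: 08:50–13:55, 15:40–15:55, 19:00–20:30.
Dana ∩ Sofia: 09:15–11:20, 19:00–19:05, 19:40–20:30.
Dana ∩ Sofia ∩ Alice: 09:15–11:20, 19:00–19:05, 19:40–20:30.
Dana ∩ Sofia ∩ Alice ∩ Farrukh: 09:15–11:20, 19:00–19:05, 19:40–20:20.
Total common minutes: 125 + 5 + 40 = 170.

170 minutes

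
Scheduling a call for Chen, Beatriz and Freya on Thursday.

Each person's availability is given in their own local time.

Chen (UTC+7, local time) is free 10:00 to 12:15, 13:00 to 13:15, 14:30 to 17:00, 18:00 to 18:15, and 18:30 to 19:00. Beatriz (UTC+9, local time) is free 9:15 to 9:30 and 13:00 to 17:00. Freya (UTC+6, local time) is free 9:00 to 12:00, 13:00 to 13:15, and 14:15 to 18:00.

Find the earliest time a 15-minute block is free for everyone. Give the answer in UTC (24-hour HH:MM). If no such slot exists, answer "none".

Chen → UTC: 03:00–05:15, 06:00–06:15, 07:30–10:00, 11:00–11:15, 11:30–12:00.
Beatriz → UTC: 00:15–00:30, 04:00–08:00.
Freya → UTC: 03:00–06:00, 07:00–07:15, 08:15–12:00.
Chen ∩ Beatriz: 04:00–05:15, 06:00–06:15, 07:30–08:00.
Chen ∩ Beatriz ∩ Freya: 04:00–05:15.
Windows ≥ 15 min: 04:00–05:15.
Earliest such window starts at 04:00.

04:00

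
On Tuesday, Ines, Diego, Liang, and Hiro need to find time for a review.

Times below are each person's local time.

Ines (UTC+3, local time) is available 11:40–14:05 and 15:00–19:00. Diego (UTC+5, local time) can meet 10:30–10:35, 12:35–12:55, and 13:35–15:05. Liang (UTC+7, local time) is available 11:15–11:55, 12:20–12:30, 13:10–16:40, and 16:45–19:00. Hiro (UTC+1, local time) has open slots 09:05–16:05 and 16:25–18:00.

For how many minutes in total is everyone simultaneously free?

Ines → UTC: 08:40–11:05, 12:00–16:00.
Diego → UTC: 05:30–05:35, 07:35–07:55, 08:35–10:05.
Liang → UTC: 04:15–04:55, 05:20–05:30, 06:10–09:40, 09:45–12:00.
Hiro → UTC: 08:05–15:05, 15:25–17:00.
Ines ∩ Diego: 08:40–10:05.
Ines ∩ Diego ∩ Liang: 08:40–09:40, 09:45–10:05.
Ines ∩ Diego ∩ Liang ∩ Hiro: 08:40–09:40, 09:45–10:05.
Total common minutes: 60 + 20 = 80.

80 minutes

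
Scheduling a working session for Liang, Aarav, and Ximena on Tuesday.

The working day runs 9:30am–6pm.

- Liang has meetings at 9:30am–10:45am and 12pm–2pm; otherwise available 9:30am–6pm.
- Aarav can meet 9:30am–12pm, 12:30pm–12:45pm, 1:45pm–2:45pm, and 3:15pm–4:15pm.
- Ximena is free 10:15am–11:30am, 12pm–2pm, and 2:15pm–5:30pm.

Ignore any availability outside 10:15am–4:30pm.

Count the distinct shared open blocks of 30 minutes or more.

3

Liang free within 09:30–18:00: 10:45–12:00, 14:00–18:00.
Liang ∩ Aarav: 10:45–12:00, 14:00–14:45, 15:15–16:15.
Liang ∩ Aarav ∩ Ximena: 10:45–11:30, 14:15–14:45, 15:15–16:15.
Restricted to 10:15–16:30: 10:45–11:30, 14:15–14:45, 15:15–16:15.
Windows ≥ 30 min: 10:45–11:30, 14:15–14:45, 15:15–16:15.
That's 3 windows.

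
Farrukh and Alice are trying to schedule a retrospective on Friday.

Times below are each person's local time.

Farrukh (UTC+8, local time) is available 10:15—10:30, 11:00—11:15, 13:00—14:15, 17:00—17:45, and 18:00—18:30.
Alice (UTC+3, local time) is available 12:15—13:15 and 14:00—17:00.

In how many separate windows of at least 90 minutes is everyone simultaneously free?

Farrukh → UTC: 02:15–02:30, 03:00–03:15, 05:00–06:15, 09:00–09:45, 10:00–10:30.
Alice → UTC: 09:15–10:15, 11:00–14:00.
Farrukh ∩ Alice: 09:15–09:45, 10:00–10:15.
Windows ≥ 90 min: (none).
That's 0 windows.

0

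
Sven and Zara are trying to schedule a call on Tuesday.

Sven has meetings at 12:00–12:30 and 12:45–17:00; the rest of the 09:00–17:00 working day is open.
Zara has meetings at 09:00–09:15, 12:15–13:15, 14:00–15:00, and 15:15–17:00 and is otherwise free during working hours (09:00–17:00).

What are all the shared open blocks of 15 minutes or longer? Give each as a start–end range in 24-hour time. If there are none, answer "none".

Sven free within 09:00–17:00: 09:00–12:00, 12:30–12:45.
Zara free within 09:00–17:00: 09:15–12:15, 13:15–14:00, 15:00–15:15.
Sven ∩ Zara: 09:15–12:00.
Windows ≥ 15 min: 09:15–12:00.

09:15–12:00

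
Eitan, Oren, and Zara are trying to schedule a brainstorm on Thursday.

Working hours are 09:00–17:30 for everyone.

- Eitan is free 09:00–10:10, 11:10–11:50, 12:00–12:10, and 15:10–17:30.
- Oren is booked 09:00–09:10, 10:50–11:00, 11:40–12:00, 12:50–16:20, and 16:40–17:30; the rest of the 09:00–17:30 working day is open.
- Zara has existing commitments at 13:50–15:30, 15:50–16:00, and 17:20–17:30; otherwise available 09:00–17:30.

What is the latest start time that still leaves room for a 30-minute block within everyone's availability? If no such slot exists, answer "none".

11:10

Oren free within 09:00–17:30: 09:10–10:50, 11:00–11:40, 12:00–12:50, 16:20–16:40.
Zara free within 09:00–17:30: 09:00–13:50, 15:30–15:50, 16:00–17:20.
Eitan ∩ Oren: 09:10–10:10, 11:10–11:40, 12:00–12:10, 16:20–16:40.
Eitan ∩ Oren ∩ Zara: 09:10–10:10, 11:10–11:40, 12:00–12:10, 16:20–16:40.
Windows ≥ 30 min: 09:10–10:10, 11:10–11:40.
Latest start in the last window 11:10–11:40 is 11:40 − 30 min = 11:10.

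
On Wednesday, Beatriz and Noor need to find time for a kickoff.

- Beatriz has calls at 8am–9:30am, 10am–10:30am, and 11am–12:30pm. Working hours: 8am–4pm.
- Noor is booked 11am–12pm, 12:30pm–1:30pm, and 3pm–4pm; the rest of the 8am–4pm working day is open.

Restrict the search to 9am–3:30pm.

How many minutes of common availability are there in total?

150 minutes

Beatriz free within 08:00–16:00: 09:30–10:00, 10:30–11:00, 12:30–16:00.
Noor free within 08:00–16:00: 08:00–11:00, 12:00–12:30, 13:30–15:00.
Beatriz ∩ Noor: 09:30–10:00, 10:30–11:00, 13:30–15:00.
Restricted to 09:00–15:30: 09:30–10:00, 10:30–11:00, 13:30–15:00.
Total common minutes: 30 + 30 + 90 = 150.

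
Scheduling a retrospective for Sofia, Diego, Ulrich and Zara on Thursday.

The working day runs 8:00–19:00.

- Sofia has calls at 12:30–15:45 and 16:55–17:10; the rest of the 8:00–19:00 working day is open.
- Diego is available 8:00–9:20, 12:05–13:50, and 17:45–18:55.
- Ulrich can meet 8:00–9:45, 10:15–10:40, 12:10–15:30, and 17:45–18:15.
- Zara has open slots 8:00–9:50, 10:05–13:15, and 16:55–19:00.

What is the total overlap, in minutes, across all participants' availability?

130 minutes

Sofia free within 08:00–19:00: 08:00–12:30, 15:45–16:55, 17:10–19:00.
Sofia ∩ Diego: 08:00–09:20, 12:05–12:30, 17:45–18:55.
Sofia ∩ Diego ∩ Ulrich: 08:00–09:20, 12:10–12:30, 17:45–18:15.
Sofia ∩ Diego ∩ Ulrich ∩ Zara: 08:00–09:20, 12:10–12:30, 17:45–18:15.
Total common minutes: 80 + 20 + 30 = 130.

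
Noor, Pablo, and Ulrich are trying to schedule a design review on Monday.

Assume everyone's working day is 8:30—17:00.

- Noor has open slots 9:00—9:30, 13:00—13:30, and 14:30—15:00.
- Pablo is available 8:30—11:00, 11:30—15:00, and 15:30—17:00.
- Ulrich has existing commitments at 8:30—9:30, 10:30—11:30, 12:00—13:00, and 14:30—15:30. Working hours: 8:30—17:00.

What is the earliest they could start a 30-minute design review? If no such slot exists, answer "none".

Ulrich free within 08:30–17:00: 09:30–10:30, 11:30–12:00, 13:00–14:30, 15:30–17:00.
Noor ∩ Pablo: 09:00–09:30, 13:00–13:30, 14:30–15:00.
Noor ∩ Pablo ∩ Ulrich: 13:00–13:30.
Windows ≥ 30 min: 13:00–13:30.
Earliest such window starts at 13:00.

13:00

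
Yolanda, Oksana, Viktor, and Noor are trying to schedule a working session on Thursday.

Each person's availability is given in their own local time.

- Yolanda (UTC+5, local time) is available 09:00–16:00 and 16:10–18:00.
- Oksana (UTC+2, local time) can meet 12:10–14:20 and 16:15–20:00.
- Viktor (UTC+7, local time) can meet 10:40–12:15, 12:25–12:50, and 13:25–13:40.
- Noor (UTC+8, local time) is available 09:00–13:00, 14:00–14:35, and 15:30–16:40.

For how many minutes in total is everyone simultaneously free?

Yolanda → UTC: 04:00–11:00, 11:10–13:00.
Oksana → UTC: 10:10–12:20, 14:15–18:00.
Viktor → UTC: 03:40–05:15, 05:25–05:50, 06:25–06:40.
Noor → UTC: 01:00–05:00, 06:00–06:35, 07:30–08:40.
Yolanda ∩ Oksana: 10:10–11:00, 11:10–12:20.
Yolanda ∩ Oksana ∩ Viktor: (none).
Yolanda ∩ Oksana ∩ Viktor ∩ Noor: (none).
Total common minutes: 0.

0 minutes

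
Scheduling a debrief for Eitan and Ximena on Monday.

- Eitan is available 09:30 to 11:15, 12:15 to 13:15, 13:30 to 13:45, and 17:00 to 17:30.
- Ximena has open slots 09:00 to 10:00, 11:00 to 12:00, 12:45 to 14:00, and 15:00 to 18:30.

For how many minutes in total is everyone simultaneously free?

Eitan ∩ Ximena: 09:30–10:00, 11:00–11:15, 12:45–13:15, 13:30–13:45, 17:00–17:30.
Total common minutes: 30 + 15 + 30 + 15 + 30 = 120.

120 minutes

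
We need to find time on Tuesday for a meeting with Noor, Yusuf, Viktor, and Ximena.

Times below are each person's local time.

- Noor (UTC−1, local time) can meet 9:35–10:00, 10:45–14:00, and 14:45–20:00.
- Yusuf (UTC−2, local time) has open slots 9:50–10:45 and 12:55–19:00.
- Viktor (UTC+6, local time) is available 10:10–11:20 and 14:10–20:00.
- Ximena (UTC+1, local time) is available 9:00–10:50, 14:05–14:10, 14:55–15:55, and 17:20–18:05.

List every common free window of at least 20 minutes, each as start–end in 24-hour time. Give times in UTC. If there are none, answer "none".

Noor → UTC: 10:35–11:00, 11:45–15:00, 15:45–21:00.
Yusuf → UTC: 11:50–12:45, 14:55–21:00.
Viktor → UTC: 04:10–05:20, 08:10–14:00.
Ximena → UTC: 08:00–09:50, 13:05–13:10, 13:55–14:55, 16:20–17:05.
Noor ∩ Yusuf: 11:50–12:45, 14:55–15:00, 15:45–21:00.
Noor ∩ Yusuf ∩ Viktor: 11:50–12:45.
Noor ∩ Yusuf ∩ Viktor ∩ Ximena: (none).
Windows ≥ 20 min: (none).

none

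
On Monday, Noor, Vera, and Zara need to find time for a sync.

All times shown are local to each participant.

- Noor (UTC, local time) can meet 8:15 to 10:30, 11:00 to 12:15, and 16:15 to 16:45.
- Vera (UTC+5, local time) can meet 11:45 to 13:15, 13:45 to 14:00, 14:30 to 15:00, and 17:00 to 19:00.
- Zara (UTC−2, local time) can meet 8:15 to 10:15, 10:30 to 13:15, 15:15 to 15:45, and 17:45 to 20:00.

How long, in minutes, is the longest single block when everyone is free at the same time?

15 minutes

Noor → UTC: 08:15–10:30, 11:00–12:15, 16:15–16:45.
Vera → UTC: 06:45–08:15, 08:45–09:00, 09:30–10:00, 12:00–14:00.
Zara → UTC: 10:15–12:15, 12:30–15:15, 17:15–17:45, 19:45–22:00.
Noor ∩ Vera: 08:45–09:00, 09:30–10:00, 12:00–12:15.
Noor ∩ Vera ∩ Zara: 12:00–12:15.
Single common window of 15 minutes.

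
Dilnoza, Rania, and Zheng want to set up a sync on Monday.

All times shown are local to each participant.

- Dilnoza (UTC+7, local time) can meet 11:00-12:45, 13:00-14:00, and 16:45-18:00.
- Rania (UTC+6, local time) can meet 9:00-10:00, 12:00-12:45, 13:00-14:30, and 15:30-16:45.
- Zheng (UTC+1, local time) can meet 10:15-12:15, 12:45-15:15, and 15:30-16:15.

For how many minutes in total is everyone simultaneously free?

Dilnoza → UTC: 04:00–05:45, 06:00–07:00, 09:45–11:00.
Rania → UTC: 03:00–04:00, 06:00–06:45, 07:00–08:30, 09:30–10:45.
Zheng → UTC: 09:15–11:15, 11:45–14:15, 14:30–15:15.
Dilnoza ∩ Rania: 06:00–06:45, 09:45–10:45.
Dilnoza ∩ Rania ∩ Zheng: 09:45–10:45.
Total common minutes: 60.

60 minutes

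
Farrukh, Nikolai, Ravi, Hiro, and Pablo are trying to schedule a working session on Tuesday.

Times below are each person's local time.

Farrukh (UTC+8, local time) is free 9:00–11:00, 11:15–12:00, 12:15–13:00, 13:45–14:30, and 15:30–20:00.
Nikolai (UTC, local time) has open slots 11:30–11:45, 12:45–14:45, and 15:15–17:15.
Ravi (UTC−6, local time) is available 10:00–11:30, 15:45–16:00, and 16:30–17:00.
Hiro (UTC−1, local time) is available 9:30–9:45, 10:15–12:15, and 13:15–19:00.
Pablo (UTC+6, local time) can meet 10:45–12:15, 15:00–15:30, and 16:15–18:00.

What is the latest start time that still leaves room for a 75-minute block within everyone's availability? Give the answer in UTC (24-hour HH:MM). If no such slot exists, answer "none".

none

Farrukh → UTC: 01:00–03:00, 03:15–04:00, 04:15–05:00, 05:45–06:30, 07:30–12:00.
Nikolai → UTC: 11:30–11:45, 12:45–14:45, 15:15–17:15.
Ravi → UTC: 16:00–17:30, 21:45–22:00, 22:30–23:00.
Hiro → UTC: 10:30–10:45, 11:15–13:15, 14:15–20:00.
Pablo → UTC: 04:45–06:15, 09:00–09:30, 10:15–12:00.
Farrukh ∩ Nikolai: 11:30–11:45.
Farrukh ∩ Nikolai ∩ Ravi: (none).
Farrukh ∩ Nikolai ∩ Ravi ∩ Hiro: (none).
Farrukh ∩ Nikolai ∩ Ravi ∩ Hiro ∩ Pablo: (none).
Windows ≥ 75 min: (none).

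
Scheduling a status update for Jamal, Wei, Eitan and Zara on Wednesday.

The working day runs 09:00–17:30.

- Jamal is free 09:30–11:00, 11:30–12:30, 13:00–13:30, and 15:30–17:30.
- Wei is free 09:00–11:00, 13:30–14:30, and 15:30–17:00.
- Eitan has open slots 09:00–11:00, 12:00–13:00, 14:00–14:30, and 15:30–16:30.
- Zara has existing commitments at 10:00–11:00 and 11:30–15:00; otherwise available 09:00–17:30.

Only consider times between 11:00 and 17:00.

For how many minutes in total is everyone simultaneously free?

Zara free within 09:00–17:30: 09:00–10:00, 11:00–11:30, 15:00–17:30.
Jamal ∩ Wei: 09:30–11:00, 15:30–17:00.
Jamal ∩ Wei ∩ Eitan: 09:30–11:00, 15:30–16:30.
Jamal ∩ Wei ∩ Eitan ∩ Zara: 09:30–10:00, 15:30–16:30.
Restricted to 11:00–17:00: 15:30–16:30.
Total common minutes: 60.

60 minutes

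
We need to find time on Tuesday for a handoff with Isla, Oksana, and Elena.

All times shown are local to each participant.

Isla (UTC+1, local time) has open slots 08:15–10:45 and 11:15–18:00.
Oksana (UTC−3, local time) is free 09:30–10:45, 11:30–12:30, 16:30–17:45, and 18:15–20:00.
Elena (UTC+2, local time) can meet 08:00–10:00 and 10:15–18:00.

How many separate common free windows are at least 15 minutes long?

Isla → UTC: 07:15–09:45, 10:15–17:00.
Oksana → UTC: 12:30–13:45, 14:30–15:30, 19:30–20:45, 21:15–23:00.
Elena → UTC: 06:00–08:00, 08:15–16:00.
Isla ∩ Oksana: 12:30–13:45, 14:30–15:30.
Isla ∩ Oksana ∩ Elena: 12:30–13:45, 14:30–15:30.
Windows ≥ 15 min: 12:30–13:45, 14:30–15:30.
That's 2 windows.

2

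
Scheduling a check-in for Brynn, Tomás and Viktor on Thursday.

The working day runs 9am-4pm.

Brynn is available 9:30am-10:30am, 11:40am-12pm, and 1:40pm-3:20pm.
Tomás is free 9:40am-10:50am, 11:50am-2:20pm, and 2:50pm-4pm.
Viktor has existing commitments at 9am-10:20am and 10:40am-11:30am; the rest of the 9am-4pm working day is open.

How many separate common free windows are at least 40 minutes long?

1

Viktor free within 09:00–16:00: 10:20–10:40, 11:30–16:00.
Brynn ∩ Tomás: 09:40–10:30, 11:50–12:00, 13:40–14:20, 14:50–15:20.
Brynn ∩ Tomás ∩ Viktor: 10:20–10:30, 11:50–12:00, 13:40–14:20, 14:50–15:20.
Windows ≥ 40 min: 13:40–14:20.
That's 1 window.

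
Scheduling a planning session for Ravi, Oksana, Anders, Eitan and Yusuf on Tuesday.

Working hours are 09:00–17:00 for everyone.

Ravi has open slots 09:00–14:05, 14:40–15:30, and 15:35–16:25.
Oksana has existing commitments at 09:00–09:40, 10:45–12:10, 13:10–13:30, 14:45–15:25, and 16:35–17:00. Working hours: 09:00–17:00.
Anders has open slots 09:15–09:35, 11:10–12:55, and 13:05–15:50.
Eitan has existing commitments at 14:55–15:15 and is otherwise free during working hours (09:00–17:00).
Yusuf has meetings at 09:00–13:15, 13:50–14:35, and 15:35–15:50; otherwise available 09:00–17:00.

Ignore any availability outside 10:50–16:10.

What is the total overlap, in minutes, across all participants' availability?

Oksana free within 09:00–17:00: 09:40–10:45, 12:10–13:10, 13:30–14:45, 15:25–16:35.
Eitan free within 09:00–17:00: 09:00–14:55, 15:15–17:00.
Yusuf free within 09:00–17:00: 13:15–13:50, 14:35–15:35, 15:50–17:00.
Ravi ∩ Oksana: 09:40–10:45, 12:10–13:10, 13:30–14:05, 14:40–14:45, 15:25–15:30, 15:35–16:25.
Ravi ∩ Oksana ∩ Anders: 12:10–12:55, 13:05–13:10, 13:30–14:05, 14:40–14:45, 15:25–15:30, 15:35–15:50.
Ravi ∩ Oksana ∩ Anders ∩ Eitan: 12:10–12:55, 13:05–13:10, 13:30–14:05, 14:40–14:45, 15:25–15:30, 15:35–15:50.
Ravi ∩ Oksana ∩ Anders ∩ Eitan ∩ Yusuf: 13:30–13:50, 14:40–14:45, 15:25–15:30.
Restricted to 10:50–16:10: 13:30–13:50, 14:40–14:45, 15:25–15:30.
Total common minutes: 20 + 5 + 5 = 30.

30 minutes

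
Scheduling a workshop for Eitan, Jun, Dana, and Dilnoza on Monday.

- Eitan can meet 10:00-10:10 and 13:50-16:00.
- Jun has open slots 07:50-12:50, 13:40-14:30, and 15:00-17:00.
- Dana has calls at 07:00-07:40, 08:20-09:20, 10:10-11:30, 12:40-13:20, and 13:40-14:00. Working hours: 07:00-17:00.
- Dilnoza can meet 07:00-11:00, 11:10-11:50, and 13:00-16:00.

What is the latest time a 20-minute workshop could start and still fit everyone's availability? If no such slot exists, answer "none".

Dana free within 07:00–17:00: 07:40–08:20, 09:20–10:10, 11:30–12:40, 13:20–13:40, 14:00–17:00.
Eitan ∩ Jun: 10:00–10:10, 13:50–14:30, 15:00–16:00.
Eitan ∩ Jun ∩ Dana: 10:00–10:10, 14:00–14:30, 15:00–16:00.
Eitan ∩ Jun ∩ Dana ∩ Dilnoza: 10:00–10:10, 14:00–14:30, 15:00–16:00.
Windows ≥ 20 min: 14:00–14:30, 15:00–16:00.
Latest start in the last window 15:00–16:00 is 16:00 − 20 min = 15:40.

15:40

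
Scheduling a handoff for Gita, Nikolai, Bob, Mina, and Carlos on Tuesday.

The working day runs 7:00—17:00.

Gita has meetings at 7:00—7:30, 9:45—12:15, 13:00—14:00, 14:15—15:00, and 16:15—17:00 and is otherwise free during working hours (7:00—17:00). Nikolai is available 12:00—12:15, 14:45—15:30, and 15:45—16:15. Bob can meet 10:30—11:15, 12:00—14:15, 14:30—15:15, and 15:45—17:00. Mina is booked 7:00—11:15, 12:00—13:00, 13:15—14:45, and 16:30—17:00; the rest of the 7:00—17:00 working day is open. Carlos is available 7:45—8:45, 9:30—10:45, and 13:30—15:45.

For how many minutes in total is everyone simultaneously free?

15 minutes

Gita free within 07:00–17:00: 07:30–09:45, 12:15–13:00, 14:00–14:15, 15:00–16:15.
Mina free within 07:00–17:00: 11:15–12:00, 13:00–13:15, 14:45–16:30.
Gita ∩ Nikolai: 15:00–15:30, 15:45–16:15.
Gita ∩ Nikolai ∩ Bob: 15:00–15:15, 15:45–16:15.
Gita ∩ Nikolai ∩ Bob ∩ Mina: 15:00–15:15, 15:45–16:15.
Gita ∩ Nikolai ∩ Bob ∩ Mina ∩ Carlos: 15:00–15:15.
Total common minutes: 15.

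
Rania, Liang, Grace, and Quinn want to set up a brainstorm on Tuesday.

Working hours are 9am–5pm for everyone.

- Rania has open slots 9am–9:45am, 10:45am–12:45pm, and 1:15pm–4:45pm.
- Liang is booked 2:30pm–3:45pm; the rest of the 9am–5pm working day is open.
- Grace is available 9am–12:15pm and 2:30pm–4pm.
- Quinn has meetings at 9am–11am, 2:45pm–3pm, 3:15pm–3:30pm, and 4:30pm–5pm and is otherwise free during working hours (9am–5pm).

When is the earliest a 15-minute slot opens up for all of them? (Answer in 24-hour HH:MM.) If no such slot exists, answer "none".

Liang free within 09:00–17:00: 09:00–14:30, 15:45–17:00.
Quinn free within 09:00–17:00: 11:00–14:45, 15:00–15:15, 15:30–16:30.
Rania ∩ Liang: 09:00–09:45, 10:45–12:45, 13:15–14:30, 15:45–16:45.
Rania ∩ Liang ∩ Grace: 09:00–09:45, 10:45–12:15, 15:45–16:00.
Rania ∩ Liang ∩ Grace ∩ Quinn: 11:00–12:15, 15:45–16:00.
Windows ≥ 15 min: 11:00–12:15, 15:45–16:00.
Earliest such window starts at 11:00.

11:00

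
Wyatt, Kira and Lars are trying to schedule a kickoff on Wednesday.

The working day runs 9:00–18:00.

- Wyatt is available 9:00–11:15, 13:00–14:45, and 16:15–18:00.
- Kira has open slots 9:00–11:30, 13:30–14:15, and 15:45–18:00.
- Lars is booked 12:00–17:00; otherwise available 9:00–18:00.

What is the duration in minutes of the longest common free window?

135 minutes

Lars free within 09:00–18:00: 09:00–12:00, 17:00–18:00.
Wyatt ∩ Kira: 09:00–11:15, 13:30–14:15, 16:15–18:00.
Wyatt ∩ Kira ∩ Lars: 09:00–11:15, 17:00–18:00.
Common window lengths: 135, 60 min; longest is 135.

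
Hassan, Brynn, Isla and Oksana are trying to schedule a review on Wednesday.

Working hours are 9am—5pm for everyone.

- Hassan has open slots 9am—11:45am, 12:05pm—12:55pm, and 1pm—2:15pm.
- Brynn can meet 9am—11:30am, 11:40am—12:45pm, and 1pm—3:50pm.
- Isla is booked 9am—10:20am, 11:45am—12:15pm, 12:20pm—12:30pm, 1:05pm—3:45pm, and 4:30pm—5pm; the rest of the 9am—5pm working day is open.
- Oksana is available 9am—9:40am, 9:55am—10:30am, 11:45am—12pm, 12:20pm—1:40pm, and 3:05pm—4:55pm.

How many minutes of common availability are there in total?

Isla free within 09:00–17:00: 10:20–11:45, 12:15–12:20, 12:30–13:05, 15:45–16:30.
Hassan ∩ Brynn: 09:00–11:30, 11:40–11:45, 12:05–12:45, 13:00–14:15.
Hassan ∩ Brynn ∩ Isla: 10:20–11:30, 11:40–11:45, 12:15–12:20, 12:30–12:45, 13:00–13:05.
Hassan ∩ Brynn ∩ Isla ∩ Oksana: 10:20–10:30, 12:30–12:45, 13:00–13:05.
Total common minutes: 10 + 15 + 5 = 30.

30 minutes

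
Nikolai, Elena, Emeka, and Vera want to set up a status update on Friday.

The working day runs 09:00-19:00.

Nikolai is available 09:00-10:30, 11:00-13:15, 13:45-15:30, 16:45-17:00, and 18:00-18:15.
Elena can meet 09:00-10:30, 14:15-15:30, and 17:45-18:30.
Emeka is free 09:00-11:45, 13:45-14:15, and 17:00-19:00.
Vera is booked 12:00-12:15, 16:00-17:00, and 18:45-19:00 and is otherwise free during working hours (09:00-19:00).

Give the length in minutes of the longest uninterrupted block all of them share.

Vera free within 09:00–19:00: 09:00–12:00, 12:15–16:00, 17:00–18:45.
Nikolai ∩ Elena: 09:00–10:30, 14:15–15:30, 18:00–18:15.
Nikolai ∩ Elena ∩ Emeka: 09:00–10:30, 18:00–18:15.
Nikolai ∩ Elena ∩ Emeka ∩ Vera: 09:00–10:30, 18:00–18:15.
Common window lengths: 90, 15 min; longest is 90.

90 minutes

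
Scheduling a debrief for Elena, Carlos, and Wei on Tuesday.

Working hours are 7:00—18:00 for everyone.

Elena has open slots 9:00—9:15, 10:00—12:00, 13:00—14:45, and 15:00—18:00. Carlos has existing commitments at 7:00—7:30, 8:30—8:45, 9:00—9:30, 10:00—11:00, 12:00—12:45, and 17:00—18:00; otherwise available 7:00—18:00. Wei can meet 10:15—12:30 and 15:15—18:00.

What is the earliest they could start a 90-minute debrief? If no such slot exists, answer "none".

15:15

Carlos free within 07:00–18:00: 07:30–08:30, 08:45–09:00, 09:30–10:00, 11:00–12:00, 12:45–17:00.
Elena ∩ Carlos: 11:00–12:00, 13:00–14:45, 15:00–17:00.
Elena ∩ Carlos ∩ Wei: 11:00–12:00, 15:15–17:00.
Windows ≥ 90 min: 15:15–17:00.
Earliest such window starts at 15:15.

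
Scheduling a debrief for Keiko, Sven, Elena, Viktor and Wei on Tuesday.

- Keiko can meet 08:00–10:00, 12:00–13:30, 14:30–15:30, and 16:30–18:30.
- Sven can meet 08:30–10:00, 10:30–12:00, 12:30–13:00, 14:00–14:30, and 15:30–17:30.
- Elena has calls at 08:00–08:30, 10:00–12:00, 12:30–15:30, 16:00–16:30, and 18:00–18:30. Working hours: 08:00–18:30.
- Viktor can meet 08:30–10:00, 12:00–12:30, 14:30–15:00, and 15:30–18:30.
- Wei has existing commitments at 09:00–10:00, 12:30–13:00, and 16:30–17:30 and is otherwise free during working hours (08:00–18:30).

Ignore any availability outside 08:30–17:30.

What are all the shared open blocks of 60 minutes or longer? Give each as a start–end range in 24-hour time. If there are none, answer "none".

Elena free within 08:00–18:30: 08:30–10:00, 12:00–12:30, 15:30–16:00, 16:30–18:00.
Wei free within 08:00–18:30: 08:00–09:00, 10:00–12:30, 13:00–16:30, 17:30–18:30.
Keiko ∩ Sven: 08:30–10:00, 12:30–13:00, 16:30–17:30.
Keiko ∩ Sven ∩ Elena: 08:30–10:00, 16:30–17:30.
Keiko ∩ Sven ∩ Elena ∩ Viktor: 08:30–10:00, 16:30–17:30.
Keiko ∩ Sven ∩ Elena ∩ Viktor ∩ Wei: 08:30–09:00.
Restricted to 08:30–17:30: 08:30–09:00.
Windows ≥ 60 min: (none).

none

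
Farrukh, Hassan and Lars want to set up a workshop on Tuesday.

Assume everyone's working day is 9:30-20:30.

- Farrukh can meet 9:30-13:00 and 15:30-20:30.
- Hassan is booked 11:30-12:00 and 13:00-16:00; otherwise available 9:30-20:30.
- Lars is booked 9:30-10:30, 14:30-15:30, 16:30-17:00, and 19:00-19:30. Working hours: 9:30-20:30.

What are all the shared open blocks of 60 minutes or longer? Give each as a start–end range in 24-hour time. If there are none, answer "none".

10:30–11:30, 12:00–13:00, 17:00–19:00, 19:30–20:30

Hassan free within 09:30–20:30: 09:30–11:30, 12:00–13:00, 16:00–20:30.
Lars free within 09:30–20:30: 10:30–14:30, 15:30–16:30, 17:00–19:00, 19:30–20:30.
Farrukh ∩ Hassan: 09:30–11:30, 12:00–13:00, 16:00–20:30.
Farrukh ∩ Hassan ∩ Lars: 10:30–11:30, 12:00–13:00, 16:00–16:30, 17:00–19:00, 19:30–20:30.
Windows ≥ 60 min: 10:30–11:30, 12:00–13:00, 17:00–19:00, 19:30–20:30.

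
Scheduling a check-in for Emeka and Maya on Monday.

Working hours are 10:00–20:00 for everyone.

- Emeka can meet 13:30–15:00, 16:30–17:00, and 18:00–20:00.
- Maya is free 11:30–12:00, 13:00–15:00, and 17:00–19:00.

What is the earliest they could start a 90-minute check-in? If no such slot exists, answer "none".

13:30

Emeka ∩ Maya: 13:30–15:00, 18:00–19:00.
Windows ≥ 90 min: 13:30–15:00.
Earliest such window starts at 13:30.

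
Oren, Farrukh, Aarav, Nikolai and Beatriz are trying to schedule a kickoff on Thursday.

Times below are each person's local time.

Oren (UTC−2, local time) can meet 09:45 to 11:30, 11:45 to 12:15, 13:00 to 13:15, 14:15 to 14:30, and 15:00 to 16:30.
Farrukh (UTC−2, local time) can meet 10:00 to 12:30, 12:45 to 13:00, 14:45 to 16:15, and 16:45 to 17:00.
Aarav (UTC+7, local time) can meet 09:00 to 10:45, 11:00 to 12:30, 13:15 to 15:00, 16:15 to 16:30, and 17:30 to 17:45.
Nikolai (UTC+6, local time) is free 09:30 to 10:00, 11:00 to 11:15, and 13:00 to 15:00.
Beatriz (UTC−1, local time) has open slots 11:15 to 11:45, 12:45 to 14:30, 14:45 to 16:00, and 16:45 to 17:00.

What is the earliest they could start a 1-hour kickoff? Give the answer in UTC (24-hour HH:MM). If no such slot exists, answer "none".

Oren → UTC: 11:45–13:30, 13:45–14:15, 15:00–15:15, 16:15–16:30, 17:00–18:30.
Farrukh → UTC: 12:00–14:30, 14:45–15:00, 16:45–18:15, 18:45–19:00.
Aarav → UTC: 02:00–03:45, 04:00–05:30, 06:15–08:00, 09:15–09:30, 10:30–10:45.
Nikolai → UTC: 03:30–04:00, 05:00–05:15, 07:00–09:00.
Beatriz → UTC: 12:15–12:45, 13:45–15:30, 15:45–17:00, 17:45–18:00.
Oren ∩ Farrukh: 12:00–13:30, 13:45–14:15, 17:00–18:15.
Oren ∩ Farrukh ∩ Aarav: (none).
Oren ∩ Farrukh ∩ Aarav ∩ Nikolai: (none).
Oren ∩ Farrukh ∩ Aarav ∩ Nikolai ∩ Beatriz: (none).
Windows ≥ 60 min: (none).

none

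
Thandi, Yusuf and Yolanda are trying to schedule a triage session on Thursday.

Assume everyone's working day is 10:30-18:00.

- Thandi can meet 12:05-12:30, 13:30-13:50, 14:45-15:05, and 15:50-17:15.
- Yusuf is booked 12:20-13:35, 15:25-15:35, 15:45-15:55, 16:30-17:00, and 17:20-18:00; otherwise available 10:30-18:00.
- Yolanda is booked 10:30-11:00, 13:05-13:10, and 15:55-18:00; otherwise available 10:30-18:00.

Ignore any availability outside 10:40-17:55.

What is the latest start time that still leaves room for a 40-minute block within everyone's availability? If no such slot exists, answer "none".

Yusuf free within 10:30–18:00: 10:30–12:20, 13:35–15:25, 15:35–15:45, 15:55–16:30, 17:00–17:20.
Yolanda free within 10:30–18:00: 11:00–13:05, 13:10–15:55.
Thandi ∩ Yusuf: 12:05–12:20, 13:35–13:50, 14:45–15:05, 15:55–16:30, 17:00–17:15.
Thandi ∩ Yusuf ∩ Yolanda: 12:05–12:20, 13:35–13:50, 14:45–15:05.
Restricted to 10:40–17:55: 12:05–12:20, 13:35–13:50, 14:45–15:05.
Windows ≥ 40 min: (none).

none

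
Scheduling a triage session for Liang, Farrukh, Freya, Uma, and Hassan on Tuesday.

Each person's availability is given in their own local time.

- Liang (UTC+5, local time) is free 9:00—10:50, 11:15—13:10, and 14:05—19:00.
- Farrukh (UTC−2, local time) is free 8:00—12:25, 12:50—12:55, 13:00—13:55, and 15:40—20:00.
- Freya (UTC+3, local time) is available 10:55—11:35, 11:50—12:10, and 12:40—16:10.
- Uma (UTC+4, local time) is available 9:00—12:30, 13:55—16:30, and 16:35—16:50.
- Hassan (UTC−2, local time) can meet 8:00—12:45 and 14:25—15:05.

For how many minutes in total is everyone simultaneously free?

Liang → UTC: 04:00–05:50, 06:15–08:10, 09:05–14:00.
Farrukh → UTC: 10:00–14:25, 14:50–14:55, 15:00–15:55, 17:40–22:00.
Freya → UTC: 07:55–08:35, 08:50–09:10, 09:40–13:10.
Uma → UTC: 05:00–08:30, 09:55–12:30, 12:35–12:50.
Hassan → UTC: 10:00–14:45, 16:25–17:05.
Liang ∩ Farrukh: 10:00–14:00.
Liang ∩ Farrukh ∩ Freya: 10:00–13:10.
Liang ∩ Farrukh ∩ Freya ∩ Uma: 10:00–12:30, 12:35–12:50.
Liang ∩ Farrukh ∩ Freya ∩ Uma ∩ Hassan: 10:00–12:30, 12:35–12:50.
Total common minutes: 150 + 15 = 165.

165 minutes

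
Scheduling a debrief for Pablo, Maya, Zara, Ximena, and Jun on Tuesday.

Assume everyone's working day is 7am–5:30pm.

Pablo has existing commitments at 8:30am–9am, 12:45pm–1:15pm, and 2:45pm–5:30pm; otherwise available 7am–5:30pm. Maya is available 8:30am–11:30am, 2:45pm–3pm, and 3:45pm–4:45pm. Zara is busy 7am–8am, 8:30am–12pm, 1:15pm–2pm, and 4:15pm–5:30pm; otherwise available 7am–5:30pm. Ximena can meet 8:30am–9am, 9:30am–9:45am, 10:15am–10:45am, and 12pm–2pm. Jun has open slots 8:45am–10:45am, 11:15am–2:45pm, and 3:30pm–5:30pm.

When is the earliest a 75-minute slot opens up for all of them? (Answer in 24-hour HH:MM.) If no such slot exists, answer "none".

none

Pablo free within 07:00–17:30: 07:00–08:30, 09:00–12:45, 13:15–14:45.
Zara free within 07:00–17:30: 08:00–08:30, 12:00–13:15, 14:00–16:15.
Pablo ∩ Maya: 09:00–11:30.
Pablo ∩ Maya ∩ Zara: (none).
Pablo ∩ Maya ∩ Zara ∩ Ximena: (none).
Pablo ∩ Maya ∩ Zara ∩ Ximena ∩ Jun: (none).
Windows ≥ 75 min: (none).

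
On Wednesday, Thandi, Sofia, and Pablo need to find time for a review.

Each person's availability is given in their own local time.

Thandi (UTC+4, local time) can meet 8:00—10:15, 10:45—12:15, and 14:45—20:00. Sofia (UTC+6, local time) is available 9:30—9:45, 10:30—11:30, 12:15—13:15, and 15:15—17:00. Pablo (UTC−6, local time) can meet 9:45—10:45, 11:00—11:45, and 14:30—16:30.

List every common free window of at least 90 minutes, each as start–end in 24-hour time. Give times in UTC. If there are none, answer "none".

Thandi → UTC: 04:00–06:15, 06:45–08:15, 10:45–16:00.
Sofia → UTC: 03:30–03:45, 04:30–05:30, 06:15–07:15, 09:15–11:00.
Pablo → UTC: 15:45–16:45, 17:00–17:45, 20:30–22:30.
Thandi ∩ Sofia: 04:30–05:30, 06:45–07:15, 10:45–11:00.
Thandi ∩ Sofia ∩ Pablo: (none).
Windows ≥ 90 min: (none).

none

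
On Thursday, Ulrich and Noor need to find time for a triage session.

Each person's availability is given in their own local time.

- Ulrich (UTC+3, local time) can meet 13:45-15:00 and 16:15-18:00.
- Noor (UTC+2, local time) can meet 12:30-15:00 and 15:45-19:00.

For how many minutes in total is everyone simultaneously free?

150 minutes

Ulrich → UTC: 10:45–12:00, 13:15–15:00.
Noor → UTC: 10:30–13:00, 13:45–17:00.
Ulrich ∩ Noor: 10:45–12:00, 13:45–15:00.
Total common minutes: 75 + 75 = 150.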